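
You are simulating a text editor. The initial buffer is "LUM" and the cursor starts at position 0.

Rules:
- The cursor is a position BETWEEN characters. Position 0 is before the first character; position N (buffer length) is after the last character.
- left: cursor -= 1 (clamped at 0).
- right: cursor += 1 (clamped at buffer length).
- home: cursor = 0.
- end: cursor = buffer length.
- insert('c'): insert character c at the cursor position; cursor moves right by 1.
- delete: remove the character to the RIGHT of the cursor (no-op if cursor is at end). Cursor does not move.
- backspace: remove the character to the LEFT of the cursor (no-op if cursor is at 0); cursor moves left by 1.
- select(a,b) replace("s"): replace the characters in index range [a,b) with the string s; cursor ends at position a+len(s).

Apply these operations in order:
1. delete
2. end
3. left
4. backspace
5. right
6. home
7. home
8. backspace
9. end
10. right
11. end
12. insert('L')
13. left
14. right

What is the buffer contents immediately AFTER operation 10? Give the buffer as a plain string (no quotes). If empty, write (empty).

Answer: M

Derivation:
After op 1 (delete): buf='UM' cursor=0
After op 2 (end): buf='UM' cursor=2
After op 3 (left): buf='UM' cursor=1
After op 4 (backspace): buf='M' cursor=0
After op 5 (right): buf='M' cursor=1
After op 6 (home): buf='M' cursor=0
After op 7 (home): buf='M' cursor=0
After op 8 (backspace): buf='M' cursor=0
After op 9 (end): buf='M' cursor=1
After op 10 (right): buf='M' cursor=1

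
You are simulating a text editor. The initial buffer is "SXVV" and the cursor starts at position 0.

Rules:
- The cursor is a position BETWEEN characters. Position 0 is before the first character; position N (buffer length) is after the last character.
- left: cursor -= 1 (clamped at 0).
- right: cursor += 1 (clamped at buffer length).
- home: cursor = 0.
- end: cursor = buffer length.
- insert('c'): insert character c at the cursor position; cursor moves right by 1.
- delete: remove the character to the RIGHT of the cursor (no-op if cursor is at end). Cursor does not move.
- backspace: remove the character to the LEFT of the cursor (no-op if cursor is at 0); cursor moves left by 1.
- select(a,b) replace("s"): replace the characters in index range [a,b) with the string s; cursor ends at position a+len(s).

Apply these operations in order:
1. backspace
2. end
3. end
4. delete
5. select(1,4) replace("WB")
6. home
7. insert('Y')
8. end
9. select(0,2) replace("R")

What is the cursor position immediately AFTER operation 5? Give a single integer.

Answer: 3

Derivation:
After op 1 (backspace): buf='SXVV' cursor=0
After op 2 (end): buf='SXVV' cursor=4
After op 3 (end): buf='SXVV' cursor=4
After op 4 (delete): buf='SXVV' cursor=4
After op 5 (select(1,4) replace("WB")): buf='SWB' cursor=3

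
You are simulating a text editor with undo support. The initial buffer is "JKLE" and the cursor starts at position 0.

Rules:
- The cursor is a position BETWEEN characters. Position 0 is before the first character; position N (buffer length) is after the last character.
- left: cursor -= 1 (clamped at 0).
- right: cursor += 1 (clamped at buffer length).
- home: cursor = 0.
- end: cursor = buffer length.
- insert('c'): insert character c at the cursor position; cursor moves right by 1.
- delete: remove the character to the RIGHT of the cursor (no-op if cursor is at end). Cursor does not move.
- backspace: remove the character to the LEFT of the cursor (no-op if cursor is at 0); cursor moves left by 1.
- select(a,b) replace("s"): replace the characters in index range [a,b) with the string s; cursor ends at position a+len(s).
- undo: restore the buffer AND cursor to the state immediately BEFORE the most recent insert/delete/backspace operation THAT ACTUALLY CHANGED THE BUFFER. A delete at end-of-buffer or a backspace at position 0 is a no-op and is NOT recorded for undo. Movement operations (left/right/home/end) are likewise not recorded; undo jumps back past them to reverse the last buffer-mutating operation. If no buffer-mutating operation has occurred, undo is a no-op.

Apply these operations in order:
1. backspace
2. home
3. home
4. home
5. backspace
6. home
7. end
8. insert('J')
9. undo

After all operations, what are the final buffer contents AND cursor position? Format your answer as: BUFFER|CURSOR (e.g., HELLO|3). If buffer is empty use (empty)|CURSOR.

Answer: JKLE|4

Derivation:
After op 1 (backspace): buf='JKLE' cursor=0
After op 2 (home): buf='JKLE' cursor=0
After op 3 (home): buf='JKLE' cursor=0
After op 4 (home): buf='JKLE' cursor=0
After op 5 (backspace): buf='JKLE' cursor=0
After op 6 (home): buf='JKLE' cursor=0
After op 7 (end): buf='JKLE' cursor=4
After op 8 (insert('J')): buf='JKLEJ' cursor=5
After op 9 (undo): buf='JKLE' cursor=4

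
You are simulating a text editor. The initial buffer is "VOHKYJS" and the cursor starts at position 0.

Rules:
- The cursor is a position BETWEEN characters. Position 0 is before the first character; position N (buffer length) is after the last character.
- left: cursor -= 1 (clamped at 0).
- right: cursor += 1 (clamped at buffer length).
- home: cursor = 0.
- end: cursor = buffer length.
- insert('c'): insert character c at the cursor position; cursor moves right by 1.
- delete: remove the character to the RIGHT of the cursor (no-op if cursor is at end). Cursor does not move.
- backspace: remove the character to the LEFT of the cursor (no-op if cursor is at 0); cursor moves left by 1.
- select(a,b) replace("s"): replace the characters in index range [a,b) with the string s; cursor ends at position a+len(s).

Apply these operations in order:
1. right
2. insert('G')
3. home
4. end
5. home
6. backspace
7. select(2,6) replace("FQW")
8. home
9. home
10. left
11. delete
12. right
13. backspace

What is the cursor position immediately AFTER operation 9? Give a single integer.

Answer: 0

Derivation:
After op 1 (right): buf='VOHKYJS' cursor=1
After op 2 (insert('G')): buf='VGOHKYJS' cursor=2
After op 3 (home): buf='VGOHKYJS' cursor=0
After op 4 (end): buf='VGOHKYJS' cursor=8
After op 5 (home): buf='VGOHKYJS' cursor=0
After op 6 (backspace): buf='VGOHKYJS' cursor=0
After op 7 (select(2,6) replace("FQW")): buf='VGFQWJS' cursor=5
After op 8 (home): buf='VGFQWJS' cursor=0
After op 9 (home): buf='VGFQWJS' cursor=0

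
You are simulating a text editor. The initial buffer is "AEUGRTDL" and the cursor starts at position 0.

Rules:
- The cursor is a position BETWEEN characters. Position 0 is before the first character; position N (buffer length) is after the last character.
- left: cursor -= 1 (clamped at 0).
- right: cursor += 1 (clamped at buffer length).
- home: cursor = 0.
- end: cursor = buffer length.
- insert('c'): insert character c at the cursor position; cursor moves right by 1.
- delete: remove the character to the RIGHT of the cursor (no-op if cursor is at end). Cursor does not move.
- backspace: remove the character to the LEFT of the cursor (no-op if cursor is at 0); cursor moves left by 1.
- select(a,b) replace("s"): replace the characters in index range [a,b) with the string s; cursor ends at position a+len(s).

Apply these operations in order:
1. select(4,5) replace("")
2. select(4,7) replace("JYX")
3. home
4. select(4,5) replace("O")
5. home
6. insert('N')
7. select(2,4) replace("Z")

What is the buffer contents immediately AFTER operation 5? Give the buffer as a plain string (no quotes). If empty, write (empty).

Answer: AEUGOYX

Derivation:
After op 1 (select(4,5) replace("")): buf='AEUGTDL' cursor=4
After op 2 (select(4,7) replace("JYX")): buf='AEUGJYX' cursor=7
After op 3 (home): buf='AEUGJYX' cursor=0
After op 4 (select(4,5) replace("O")): buf='AEUGOYX' cursor=5
After op 5 (home): buf='AEUGOYX' cursor=0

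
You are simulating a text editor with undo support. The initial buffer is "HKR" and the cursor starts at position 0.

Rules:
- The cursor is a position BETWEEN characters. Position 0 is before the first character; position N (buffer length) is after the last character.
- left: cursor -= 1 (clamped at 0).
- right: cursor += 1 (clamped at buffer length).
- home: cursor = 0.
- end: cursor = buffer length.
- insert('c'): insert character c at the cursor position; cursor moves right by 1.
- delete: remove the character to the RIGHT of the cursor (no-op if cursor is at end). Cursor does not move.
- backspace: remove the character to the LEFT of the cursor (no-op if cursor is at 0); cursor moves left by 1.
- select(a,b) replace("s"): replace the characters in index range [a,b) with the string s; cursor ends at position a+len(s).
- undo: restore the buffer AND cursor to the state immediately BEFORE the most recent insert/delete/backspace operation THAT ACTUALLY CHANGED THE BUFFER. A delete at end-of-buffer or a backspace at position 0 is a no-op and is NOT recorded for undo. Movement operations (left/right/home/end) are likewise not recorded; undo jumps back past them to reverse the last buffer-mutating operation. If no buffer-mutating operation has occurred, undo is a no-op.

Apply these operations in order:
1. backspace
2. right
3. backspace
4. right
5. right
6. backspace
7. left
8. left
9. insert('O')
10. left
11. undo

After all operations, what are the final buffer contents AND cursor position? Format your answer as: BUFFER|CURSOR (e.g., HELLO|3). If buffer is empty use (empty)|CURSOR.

Answer: K|0

Derivation:
After op 1 (backspace): buf='HKR' cursor=0
After op 2 (right): buf='HKR' cursor=1
After op 3 (backspace): buf='KR' cursor=0
After op 4 (right): buf='KR' cursor=1
After op 5 (right): buf='KR' cursor=2
After op 6 (backspace): buf='K' cursor=1
After op 7 (left): buf='K' cursor=0
After op 8 (left): buf='K' cursor=0
After op 9 (insert('O')): buf='OK' cursor=1
After op 10 (left): buf='OK' cursor=0
After op 11 (undo): buf='K' cursor=0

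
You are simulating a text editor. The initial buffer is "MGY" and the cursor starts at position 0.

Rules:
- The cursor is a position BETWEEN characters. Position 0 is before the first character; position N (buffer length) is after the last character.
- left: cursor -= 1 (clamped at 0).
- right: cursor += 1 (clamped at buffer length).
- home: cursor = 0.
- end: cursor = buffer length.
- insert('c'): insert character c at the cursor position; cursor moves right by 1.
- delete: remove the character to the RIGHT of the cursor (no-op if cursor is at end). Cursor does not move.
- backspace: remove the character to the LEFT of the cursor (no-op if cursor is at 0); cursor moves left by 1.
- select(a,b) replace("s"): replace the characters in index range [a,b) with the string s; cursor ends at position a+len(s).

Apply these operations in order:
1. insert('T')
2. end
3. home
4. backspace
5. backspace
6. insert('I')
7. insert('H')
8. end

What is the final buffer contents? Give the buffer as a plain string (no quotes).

After op 1 (insert('T')): buf='TMGY' cursor=1
After op 2 (end): buf='TMGY' cursor=4
After op 3 (home): buf='TMGY' cursor=0
After op 4 (backspace): buf='TMGY' cursor=0
After op 5 (backspace): buf='TMGY' cursor=0
After op 6 (insert('I')): buf='ITMGY' cursor=1
After op 7 (insert('H')): buf='IHTMGY' cursor=2
After op 8 (end): buf='IHTMGY' cursor=6

Answer: IHTMGY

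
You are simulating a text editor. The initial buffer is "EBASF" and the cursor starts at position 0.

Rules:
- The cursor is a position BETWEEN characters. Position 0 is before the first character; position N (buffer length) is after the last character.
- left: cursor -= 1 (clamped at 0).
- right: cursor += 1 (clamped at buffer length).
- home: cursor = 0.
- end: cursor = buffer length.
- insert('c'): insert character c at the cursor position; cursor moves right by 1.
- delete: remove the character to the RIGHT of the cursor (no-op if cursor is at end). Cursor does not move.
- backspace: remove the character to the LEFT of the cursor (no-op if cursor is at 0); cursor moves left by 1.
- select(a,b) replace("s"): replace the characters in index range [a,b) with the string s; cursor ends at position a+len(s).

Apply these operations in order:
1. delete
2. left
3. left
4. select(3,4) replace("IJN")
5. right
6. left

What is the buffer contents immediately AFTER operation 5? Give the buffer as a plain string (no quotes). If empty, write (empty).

Answer: BASIJN

Derivation:
After op 1 (delete): buf='BASF' cursor=0
After op 2 (left): buf='BASF' cursor=0
After op 3 (left): buf='BASF' cursor=0
After op 4 (select(3,4) replace("IJN")): buf='BASIJN' cursor=6
After op 5 (right): buf='BASIJN' cursor=6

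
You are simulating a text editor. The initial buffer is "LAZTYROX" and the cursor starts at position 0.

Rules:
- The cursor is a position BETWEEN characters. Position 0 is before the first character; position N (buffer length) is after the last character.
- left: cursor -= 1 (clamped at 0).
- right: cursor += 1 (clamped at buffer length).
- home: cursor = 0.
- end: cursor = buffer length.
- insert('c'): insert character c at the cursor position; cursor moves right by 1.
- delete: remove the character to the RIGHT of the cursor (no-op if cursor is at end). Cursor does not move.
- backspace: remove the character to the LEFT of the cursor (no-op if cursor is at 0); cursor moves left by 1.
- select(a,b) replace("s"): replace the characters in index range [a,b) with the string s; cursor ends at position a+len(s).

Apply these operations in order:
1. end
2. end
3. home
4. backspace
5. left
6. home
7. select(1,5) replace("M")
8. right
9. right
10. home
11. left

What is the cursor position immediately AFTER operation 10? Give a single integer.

Answer: 0

Derivation:
After op 1 (end): buf='LAZTYROX' cursor=8
After op 2 (end): buf='LAZTYROX' cursor=8
After op 3 (home): buf='LAZTYROX' cursor=0
After op 4 (backspace): buf='LAZTYROX' cursor=0
After op 5 (left): buf='LAZTYROX' cursor=0
After op 6 (home): buf='LAZTYROX' cursor=0
After op 7 (select(1,5) replace("M")): buf='LMROX' cursor=2
After op 8 (right): buf='LMROX' cursor=3
After op 9 (right): buf='LMROX' cursor=4
After op 10 (home): buf='LMROX' cursor=0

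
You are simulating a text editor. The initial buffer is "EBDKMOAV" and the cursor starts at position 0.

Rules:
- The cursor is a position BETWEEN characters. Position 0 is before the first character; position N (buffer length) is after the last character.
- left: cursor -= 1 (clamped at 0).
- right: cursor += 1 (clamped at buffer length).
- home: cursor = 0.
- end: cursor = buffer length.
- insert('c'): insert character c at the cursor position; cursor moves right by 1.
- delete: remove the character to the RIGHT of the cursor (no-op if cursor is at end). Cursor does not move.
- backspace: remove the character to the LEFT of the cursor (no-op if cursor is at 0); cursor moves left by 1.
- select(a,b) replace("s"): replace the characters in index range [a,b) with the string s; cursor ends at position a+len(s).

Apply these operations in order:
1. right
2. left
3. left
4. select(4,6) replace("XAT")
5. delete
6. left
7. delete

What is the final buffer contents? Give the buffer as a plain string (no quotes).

Answer: EBDKXAV

Derivation:
After op 1 (right): buf='EBDKMOAV' cursor=1
After op 2 (left): buf='EBDKMOAV' cursor=0
After op 3 (left): buf='EBDKMOAV' cursor=0
After op 4 (select(4,6) replace("XAT")): buf='EBDKXATAV' cursor=7
After op 5 (delete): buf='EBDKXATV' cursor=7
After op 6 (left): buf='EBDKXATV' cursor=6
After op 7 (delete): buf='EBDKXAV' cursor=6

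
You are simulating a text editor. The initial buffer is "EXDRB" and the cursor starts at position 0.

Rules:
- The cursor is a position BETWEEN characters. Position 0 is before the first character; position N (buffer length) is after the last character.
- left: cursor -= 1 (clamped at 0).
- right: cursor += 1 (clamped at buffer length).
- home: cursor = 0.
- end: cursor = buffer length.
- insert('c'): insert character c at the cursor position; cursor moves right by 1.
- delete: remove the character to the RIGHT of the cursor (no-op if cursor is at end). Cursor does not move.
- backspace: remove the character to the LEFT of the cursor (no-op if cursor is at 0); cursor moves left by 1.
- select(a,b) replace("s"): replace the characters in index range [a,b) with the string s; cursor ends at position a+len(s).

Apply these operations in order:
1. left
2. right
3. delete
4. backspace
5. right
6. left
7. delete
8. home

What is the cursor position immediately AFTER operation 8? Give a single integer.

After op 1 (left): buf='EXDRB' cursor=0
After op 2 (right): buf='EXDRB' cursor=1
After op 3 (delete): buf='EDRB' cursor=1
After op 4 (backspace): buf='DRB' cursor=0
After op 5 (right): buf='DRB' cursor=1
After op 6 (left): buf='DRB' cursor=0
After op 7 (delete): buf='RB' cursor=0
After op 8 (home): buf='RB' cursor=0

Answer: 0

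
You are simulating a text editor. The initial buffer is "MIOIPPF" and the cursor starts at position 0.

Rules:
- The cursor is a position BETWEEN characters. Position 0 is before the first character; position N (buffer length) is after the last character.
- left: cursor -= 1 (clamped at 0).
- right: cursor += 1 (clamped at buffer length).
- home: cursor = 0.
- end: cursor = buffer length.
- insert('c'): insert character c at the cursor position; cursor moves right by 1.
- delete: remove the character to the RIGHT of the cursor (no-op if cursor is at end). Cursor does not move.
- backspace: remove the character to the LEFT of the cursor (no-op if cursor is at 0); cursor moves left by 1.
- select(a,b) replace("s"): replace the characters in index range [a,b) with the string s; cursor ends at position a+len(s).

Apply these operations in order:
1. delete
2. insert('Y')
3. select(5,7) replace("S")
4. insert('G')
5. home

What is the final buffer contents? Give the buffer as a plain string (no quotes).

After op 1 (delete): buf='IOIPPF' cursor=0
After op 2 (insert('Y')): buf='YIOIPPF' cursor=1
After op 3 (select(5,7) replace("S")): buf='YIOIPS' cursor=6
After op 4 (insert('G')): buf='YIOIPSG' cursor=7
After op 5 (home): buf='YIOIPSG' cursor=0

Answer: YIOIPSG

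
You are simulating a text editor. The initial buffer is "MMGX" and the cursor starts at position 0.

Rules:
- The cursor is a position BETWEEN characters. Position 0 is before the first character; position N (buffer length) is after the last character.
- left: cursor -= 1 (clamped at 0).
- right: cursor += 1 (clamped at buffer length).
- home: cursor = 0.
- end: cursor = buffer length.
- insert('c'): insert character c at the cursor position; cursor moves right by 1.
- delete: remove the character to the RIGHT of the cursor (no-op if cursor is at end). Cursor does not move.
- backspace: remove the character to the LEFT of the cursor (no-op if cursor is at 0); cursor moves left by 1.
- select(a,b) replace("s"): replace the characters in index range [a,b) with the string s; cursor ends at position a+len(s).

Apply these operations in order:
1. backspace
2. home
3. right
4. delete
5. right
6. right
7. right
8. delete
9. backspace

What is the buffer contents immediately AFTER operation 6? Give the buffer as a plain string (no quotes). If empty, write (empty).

Answer: MGX

Derivation:
After op 1 (backspace): buf='MMGX' cursor=0
After op 2 (home): buf='MMGX' cursor=0
After op 3 (right): buf='MMGX' cursor=1
After op 4 (delete): buf='MGX' cursor=1
After op 5 (right): buf='MGX' cursor=2
After op 6 (right): buf='MGX' cursor=3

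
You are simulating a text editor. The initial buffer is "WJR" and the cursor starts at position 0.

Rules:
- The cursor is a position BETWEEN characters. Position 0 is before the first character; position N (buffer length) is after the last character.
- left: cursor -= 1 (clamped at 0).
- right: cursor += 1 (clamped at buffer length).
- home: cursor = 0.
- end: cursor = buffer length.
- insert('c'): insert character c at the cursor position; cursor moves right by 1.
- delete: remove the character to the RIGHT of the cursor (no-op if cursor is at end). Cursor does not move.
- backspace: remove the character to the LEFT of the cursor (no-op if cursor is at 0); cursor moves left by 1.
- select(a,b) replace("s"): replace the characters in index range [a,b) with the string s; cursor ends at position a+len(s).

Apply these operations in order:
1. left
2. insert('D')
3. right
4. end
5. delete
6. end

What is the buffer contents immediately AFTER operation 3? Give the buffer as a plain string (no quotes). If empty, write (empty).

Answer: DWJR

Derivation:
After op 1 (left): buf='WJR' cursor=0
After op 2 (insert('D')): buf='DWJR' cursor=1
After op 3 (right): buf='DWJR' cursor=2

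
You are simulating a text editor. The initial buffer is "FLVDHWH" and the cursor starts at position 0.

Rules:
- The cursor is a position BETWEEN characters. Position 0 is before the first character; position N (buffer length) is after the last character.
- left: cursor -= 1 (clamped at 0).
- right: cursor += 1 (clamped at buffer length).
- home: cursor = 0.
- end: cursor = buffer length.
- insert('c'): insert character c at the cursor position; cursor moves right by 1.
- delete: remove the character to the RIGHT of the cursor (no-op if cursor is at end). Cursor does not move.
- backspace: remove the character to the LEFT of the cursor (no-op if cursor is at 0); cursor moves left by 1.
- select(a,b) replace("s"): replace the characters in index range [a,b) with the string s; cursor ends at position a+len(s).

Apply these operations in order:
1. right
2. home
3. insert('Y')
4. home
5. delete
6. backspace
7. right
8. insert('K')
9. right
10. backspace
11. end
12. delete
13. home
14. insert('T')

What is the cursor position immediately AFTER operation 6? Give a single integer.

After op 1 (right): buf='FLVDHWH' cursor=1
After op 2 (home): buf='FLVDHWH' cursor=0
After op 3 (insert('Y')): buf='YFLVDHWH' cursor=1
After op 4 (home): buf='YFLVDHWH' cursor=0
After op 5 (delete): buf='FLVDHWH' cursor=0
After op 6 (backspace): buf='FLVDHWH' cursor=0

Answer: 0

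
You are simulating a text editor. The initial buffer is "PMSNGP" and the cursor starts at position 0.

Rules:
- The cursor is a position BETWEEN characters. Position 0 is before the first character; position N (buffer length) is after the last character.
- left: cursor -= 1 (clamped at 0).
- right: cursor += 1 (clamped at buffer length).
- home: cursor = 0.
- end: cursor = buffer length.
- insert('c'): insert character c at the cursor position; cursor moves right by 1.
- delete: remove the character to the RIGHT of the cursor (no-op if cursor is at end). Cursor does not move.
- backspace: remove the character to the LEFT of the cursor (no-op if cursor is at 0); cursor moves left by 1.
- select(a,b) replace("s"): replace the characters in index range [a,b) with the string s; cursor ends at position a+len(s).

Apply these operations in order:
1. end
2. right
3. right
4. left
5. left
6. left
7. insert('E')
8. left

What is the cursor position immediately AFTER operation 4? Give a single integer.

After op 1 (end): buf='PMSNGP' cursor=6
After op 2 (right): buf='PMSNGP' cursor=6
After op 3 (right): buf='PMSNGP' cursor=6
After op 4 (left): buf='PMSNGP' cursor=5

Answer: 5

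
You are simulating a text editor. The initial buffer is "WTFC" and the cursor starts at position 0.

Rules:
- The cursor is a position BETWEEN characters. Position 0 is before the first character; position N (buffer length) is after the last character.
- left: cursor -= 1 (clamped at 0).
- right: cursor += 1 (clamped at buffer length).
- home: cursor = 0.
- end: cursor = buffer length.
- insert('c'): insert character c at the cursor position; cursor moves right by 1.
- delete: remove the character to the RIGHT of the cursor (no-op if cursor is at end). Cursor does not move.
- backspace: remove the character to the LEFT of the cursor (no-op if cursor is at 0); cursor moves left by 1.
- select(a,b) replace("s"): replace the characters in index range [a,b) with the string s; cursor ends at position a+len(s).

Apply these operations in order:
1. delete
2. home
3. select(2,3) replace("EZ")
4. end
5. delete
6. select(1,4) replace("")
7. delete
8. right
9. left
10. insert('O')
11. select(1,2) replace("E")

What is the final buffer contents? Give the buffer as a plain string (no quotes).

Answer: OE

Derivation:
After op 1 (delete): buf='TFC' cursor=0
After op 2 (home): buf='TFC' cursor=0
After op 3 (select(2,3) replace("EZ")): buf='TFEZ' cursor=4
After op 4 (end): buf='TFEZ' cursor=4
After op 5 (delete): buf='TFEZ' cursor=4
After op 6 (select(1,4) replace("")): buf='T' cursor=1
After op 7 (delete): buf='T' cursor=1
After op 8 (right): buf='T' cursor=1
After op 9 (left): buf='T' cursor=0
After op 10 (insert('O')): buf='OT' cursor=1
After op 11 (select(1,2) replace("E")): buf='OE' cursor=2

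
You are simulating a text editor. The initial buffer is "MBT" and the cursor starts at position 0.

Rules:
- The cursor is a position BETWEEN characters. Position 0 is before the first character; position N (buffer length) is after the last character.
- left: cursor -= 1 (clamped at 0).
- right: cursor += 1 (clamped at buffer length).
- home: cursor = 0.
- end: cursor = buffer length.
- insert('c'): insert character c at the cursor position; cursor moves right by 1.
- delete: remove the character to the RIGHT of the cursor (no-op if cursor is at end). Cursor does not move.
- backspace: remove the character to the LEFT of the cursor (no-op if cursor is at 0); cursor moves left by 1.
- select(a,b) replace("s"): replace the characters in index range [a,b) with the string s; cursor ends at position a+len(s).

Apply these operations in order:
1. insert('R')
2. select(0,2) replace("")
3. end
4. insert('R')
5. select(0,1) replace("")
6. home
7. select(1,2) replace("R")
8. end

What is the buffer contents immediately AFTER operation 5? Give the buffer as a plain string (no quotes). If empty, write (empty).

Answer: TR

Derivation:
After op 1 (insert('R')): buf='RMBT' cursor=1
After op 2 (select(0,2) replace("")): buf='BT' cursor=0
After op 3 (end): buf='BT' cursor=2
After op 4 (insert('R')): buf='BTR' cursor=3
After op 5 (select(0,1) replace("")): buf='TR' cursor=0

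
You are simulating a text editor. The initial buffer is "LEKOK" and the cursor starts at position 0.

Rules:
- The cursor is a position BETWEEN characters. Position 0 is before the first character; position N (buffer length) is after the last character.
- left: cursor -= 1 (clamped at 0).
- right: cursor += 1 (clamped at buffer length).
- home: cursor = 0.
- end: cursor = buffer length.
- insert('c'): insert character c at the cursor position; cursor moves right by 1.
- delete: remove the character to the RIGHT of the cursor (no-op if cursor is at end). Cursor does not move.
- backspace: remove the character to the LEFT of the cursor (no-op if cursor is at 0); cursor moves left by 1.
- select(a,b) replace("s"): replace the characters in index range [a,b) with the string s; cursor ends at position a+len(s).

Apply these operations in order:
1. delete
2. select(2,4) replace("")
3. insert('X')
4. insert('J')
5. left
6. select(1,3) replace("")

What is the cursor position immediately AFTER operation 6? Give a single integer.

Answer: 1

Derivation:
After op 1 (delete): buf='EKOK' cursor=0
After op 2 (select(2,4) replace("")): buf='EK' cursor=2
After op 3 (insert('X')): buf='EKX' cursor=3
After op 4 (insert('J')): buf='EKXJ' cursor=4
After op 5 (left): buf='EKXJ' cursor=3
After op 6 (select(1,3) replace("")): buf='EJ' cursor=1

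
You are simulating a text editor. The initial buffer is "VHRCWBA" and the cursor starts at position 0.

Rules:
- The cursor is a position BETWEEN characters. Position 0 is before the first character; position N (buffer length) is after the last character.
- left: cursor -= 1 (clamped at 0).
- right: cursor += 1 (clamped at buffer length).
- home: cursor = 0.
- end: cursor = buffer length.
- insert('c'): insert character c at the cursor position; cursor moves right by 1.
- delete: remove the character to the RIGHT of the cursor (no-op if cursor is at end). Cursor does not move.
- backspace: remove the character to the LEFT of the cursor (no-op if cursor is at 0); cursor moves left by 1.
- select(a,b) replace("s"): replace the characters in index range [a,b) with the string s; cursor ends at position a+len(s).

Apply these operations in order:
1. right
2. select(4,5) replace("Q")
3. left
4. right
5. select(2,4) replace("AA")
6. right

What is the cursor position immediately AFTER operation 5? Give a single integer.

After op 1 (right): buf='VHRCWBA' cursor=1
After op 2 (select(4,5) replace("Q")): buf='VHRCQBA' cursor=5
After op 3 (left): buf='VHRCQBA' cursor=4
After op 4 (right): buf='VHRCQBA' cursor=5
After op 5 (select(2,4) replace("AA")): buf='VHAAQBA' cursor=4

Answer: 4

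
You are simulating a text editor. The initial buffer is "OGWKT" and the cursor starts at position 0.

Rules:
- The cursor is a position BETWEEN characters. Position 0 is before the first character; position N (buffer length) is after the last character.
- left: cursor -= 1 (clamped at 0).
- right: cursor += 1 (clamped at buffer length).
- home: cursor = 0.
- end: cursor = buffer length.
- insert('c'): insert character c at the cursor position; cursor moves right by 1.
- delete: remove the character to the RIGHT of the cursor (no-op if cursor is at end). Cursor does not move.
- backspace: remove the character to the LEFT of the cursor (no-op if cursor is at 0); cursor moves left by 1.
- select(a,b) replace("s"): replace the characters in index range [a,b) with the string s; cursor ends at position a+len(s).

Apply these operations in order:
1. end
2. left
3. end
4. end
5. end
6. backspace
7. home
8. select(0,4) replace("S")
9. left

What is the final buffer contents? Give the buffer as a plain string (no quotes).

After op 1 (end): buf='OGWKT' cursor=5
After op 2 (left): buf='OGWKT' cursor=4
After op 3 (end): buf='OGWKT' cursor=5
After op 4 (end): buf='OGWKT' cursor=5
After op 5 (end): buf='OGWKT' cursor=5
After op 6 (backspace): buf='OGWK' cursor=4
After op 7 (home): buf='OGWK' cursor=0
After op 8 (select(0,4) replace("S")): buf='S' cursor=1
After op 9 (left): buf='S' cursor=0

Answer: S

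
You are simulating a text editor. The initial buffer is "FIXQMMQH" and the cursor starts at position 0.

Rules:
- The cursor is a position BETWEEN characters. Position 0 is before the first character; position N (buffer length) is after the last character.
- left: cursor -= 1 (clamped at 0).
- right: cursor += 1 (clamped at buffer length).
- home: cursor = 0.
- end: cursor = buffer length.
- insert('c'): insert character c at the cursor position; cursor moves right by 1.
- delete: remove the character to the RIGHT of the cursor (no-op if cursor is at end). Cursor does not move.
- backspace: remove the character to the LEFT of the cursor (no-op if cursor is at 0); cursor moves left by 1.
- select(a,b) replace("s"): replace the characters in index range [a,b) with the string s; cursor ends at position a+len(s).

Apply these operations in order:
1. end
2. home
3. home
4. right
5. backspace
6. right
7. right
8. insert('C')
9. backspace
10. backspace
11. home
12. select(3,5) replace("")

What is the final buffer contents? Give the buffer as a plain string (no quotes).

Answer: IQMH

Derivation:
After op 1 (end): buf='FIXQMMQH' cursor=8
After op 2 (home): buf='FIXQMMQH' cursor=0
After op 3 (home): buf='FIXQMMQH' cursor=0
After op 4 (right): buf='FIXQMMQH' cursor=1
After op 5 (backspace): buf='IXQMMQH' cursor=0
After op 6 (right): buf='IXQMMQH' cursor=1
After op 7 (right): buf='IXQMMQH' cursor=2
After op 8 (insert('C')): buf='IXCQMMQH' cursor=3
After op 9 (backspace): buf='IXQMMQH' cursor=2
After op 10 (backspace): buf='IQMMQH' cursor=1
After op 11 (home): buf='IQMMQH' cursor=0
After op 12 (select(3,5) replace("")): buf='IQMH' cursor=3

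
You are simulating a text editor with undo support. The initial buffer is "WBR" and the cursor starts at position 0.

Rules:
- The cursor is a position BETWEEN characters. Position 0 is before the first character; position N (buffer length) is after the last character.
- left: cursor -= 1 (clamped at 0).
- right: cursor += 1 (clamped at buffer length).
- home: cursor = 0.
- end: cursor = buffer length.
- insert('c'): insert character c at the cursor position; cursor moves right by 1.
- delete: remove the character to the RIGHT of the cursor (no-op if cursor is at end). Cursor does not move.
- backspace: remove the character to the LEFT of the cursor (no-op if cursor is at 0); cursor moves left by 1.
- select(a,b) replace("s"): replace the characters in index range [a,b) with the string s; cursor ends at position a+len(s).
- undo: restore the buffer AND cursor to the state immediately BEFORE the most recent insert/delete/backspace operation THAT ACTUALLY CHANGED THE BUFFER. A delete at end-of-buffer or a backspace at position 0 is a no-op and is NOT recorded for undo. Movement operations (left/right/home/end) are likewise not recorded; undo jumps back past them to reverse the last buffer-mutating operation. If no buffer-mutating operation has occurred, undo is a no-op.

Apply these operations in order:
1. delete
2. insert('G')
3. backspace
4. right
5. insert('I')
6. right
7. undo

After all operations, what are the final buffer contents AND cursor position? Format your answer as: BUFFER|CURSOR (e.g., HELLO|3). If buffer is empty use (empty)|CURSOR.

Answer: BR|1

Derivation:
After op 1 (delete): buf='BR' cursor=0
After op 2 (insert('G')): buf='GBR' cursor=1
After op 3 (backspace): buf='BR' cursor=0
After op 4 (right): buf='BR' cursor=1
After op 5 (insert('I')): buf='BIR' cursor=2
After op 6 (right): buf='BIR' cursor=3
After op 7 (undo): buf='BR' cursor=1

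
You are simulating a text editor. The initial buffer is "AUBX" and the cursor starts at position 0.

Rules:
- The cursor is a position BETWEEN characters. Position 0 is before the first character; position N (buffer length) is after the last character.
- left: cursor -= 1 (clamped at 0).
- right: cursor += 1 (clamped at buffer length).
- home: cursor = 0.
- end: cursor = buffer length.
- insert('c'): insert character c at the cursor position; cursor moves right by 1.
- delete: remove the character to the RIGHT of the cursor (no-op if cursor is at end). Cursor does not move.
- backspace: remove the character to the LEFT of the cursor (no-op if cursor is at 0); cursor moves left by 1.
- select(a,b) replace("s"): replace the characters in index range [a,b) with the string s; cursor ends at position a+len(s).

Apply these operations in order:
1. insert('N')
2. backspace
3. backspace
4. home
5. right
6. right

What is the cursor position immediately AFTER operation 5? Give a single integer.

After op 1 (insert('N')): buf='NAUBX' cursor=1
After op 2 (backspace): buf='AUBX' cursor=0
After op 3 (backspace): buf='AUBX' cursor=0
After op 4 (home): buf='AUBX' cursor=0
After op 5 (right): buf='AUBX' cursor=1

Answer: 1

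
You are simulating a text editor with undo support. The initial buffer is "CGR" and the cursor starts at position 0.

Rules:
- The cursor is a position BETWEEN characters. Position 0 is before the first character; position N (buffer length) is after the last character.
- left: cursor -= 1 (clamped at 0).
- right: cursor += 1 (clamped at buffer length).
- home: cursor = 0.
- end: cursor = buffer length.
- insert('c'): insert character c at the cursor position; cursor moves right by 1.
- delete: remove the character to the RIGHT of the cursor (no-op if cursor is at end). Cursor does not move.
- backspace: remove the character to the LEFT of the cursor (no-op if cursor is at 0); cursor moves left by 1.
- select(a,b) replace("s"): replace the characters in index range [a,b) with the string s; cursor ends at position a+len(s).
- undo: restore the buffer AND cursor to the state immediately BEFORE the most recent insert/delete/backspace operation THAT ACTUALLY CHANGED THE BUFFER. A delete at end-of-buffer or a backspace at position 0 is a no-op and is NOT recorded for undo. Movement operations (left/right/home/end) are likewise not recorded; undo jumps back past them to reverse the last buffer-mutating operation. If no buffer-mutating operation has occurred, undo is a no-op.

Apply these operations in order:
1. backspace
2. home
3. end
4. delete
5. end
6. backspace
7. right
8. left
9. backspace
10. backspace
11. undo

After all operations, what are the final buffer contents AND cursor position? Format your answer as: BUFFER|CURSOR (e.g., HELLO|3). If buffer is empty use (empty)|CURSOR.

Answer: CG|1

Derivation:
After op 1 (backspace): buf='CGR' cursor=0
After op 2 (home): buf='CGR' cursor=0
After op 3 (end): buf='CGR' cursor=3
After op 4 (delete): buf='CGR' cursor=3
After op 5 (end): buf='CGR' cursor=3
After op 6 (backspace): buf='CG' cursor=2
After op 7 (right): buf='CG' cursor=2
After op 8 (left): buf='CG' cursor=1
After op 9 (backspace): buf='G' cursor=0
After op 10 (backspace): buf='G' cursor=0
After op 11 (undo): buf='CG' cursor=1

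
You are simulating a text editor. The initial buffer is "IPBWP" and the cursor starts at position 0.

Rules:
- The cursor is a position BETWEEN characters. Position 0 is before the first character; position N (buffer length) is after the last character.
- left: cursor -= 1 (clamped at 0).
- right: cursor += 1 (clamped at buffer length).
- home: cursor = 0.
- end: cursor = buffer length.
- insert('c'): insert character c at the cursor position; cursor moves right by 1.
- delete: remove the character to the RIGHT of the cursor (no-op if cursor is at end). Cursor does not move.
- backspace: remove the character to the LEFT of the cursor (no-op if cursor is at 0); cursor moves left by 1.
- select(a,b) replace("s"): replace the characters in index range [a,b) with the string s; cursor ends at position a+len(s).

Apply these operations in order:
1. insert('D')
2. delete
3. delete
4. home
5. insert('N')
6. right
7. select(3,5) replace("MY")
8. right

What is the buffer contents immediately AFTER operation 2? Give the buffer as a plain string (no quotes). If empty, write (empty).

Answer: DPBWP

Derivation:
After op 1 (insert('D')): buf='DIPBWP' cursor=1
After op 2 (delete): buf='DPBWP' cursor=1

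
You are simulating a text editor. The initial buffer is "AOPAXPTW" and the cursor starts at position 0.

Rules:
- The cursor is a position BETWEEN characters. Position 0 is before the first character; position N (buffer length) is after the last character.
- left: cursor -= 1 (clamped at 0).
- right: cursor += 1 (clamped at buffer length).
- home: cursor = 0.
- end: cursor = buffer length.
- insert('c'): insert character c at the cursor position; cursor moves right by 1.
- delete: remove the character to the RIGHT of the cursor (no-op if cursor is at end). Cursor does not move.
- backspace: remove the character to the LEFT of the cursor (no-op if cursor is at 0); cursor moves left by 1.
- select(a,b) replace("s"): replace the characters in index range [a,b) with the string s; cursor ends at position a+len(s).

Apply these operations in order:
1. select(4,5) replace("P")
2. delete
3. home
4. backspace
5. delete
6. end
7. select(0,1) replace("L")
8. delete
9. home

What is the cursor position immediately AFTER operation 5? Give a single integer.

Answer: 0

Derivation:
After op 1 (select(4,5) replace("P")): buf='AOPAPPTW' cursor=5
After op 2 (delete): buf='AOPAPTW' cursor=5
After op 3 (home): buf='AOPAPTW' cursor=0
After op 4 (backspace): buf='AOPAPTW' cursor=0
After op 5 (delete): buf='OPAPTW' cursor=0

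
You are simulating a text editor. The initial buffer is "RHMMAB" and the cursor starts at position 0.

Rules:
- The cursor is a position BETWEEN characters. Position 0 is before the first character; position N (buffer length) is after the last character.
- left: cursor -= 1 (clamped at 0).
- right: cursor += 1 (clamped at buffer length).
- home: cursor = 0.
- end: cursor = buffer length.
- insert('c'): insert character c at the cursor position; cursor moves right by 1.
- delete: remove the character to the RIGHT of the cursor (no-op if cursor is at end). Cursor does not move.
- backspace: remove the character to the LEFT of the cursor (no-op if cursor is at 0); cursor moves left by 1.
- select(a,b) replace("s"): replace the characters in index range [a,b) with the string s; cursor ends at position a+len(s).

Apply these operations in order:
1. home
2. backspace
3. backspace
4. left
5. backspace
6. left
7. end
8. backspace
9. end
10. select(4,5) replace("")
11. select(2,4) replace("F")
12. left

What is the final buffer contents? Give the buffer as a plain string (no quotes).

After op 1 (home): buf='RHMMAB' cursor=0
After op 2 (backspace): buf='RHMMAB' cursor=0
After op 3 (backspace): buf='RHMMAB' cursor=0
After op 4 (left): buf='RHMMAB' cursor=0
After op 5 (backspace): buf='RHMMAB' cursor=0
After op 6 (left): buf='RHMMAB' cursor=0
After op 7 (end): buf='RHMMAB' cursor=6
After op 8 (backspace): buf='RHMMA' cursor=5
After op 9 (end): buf='RHMMA' cursor=5
After op 10 (select(4,5) replace("")): buf='RHMM' cursor=4
After op 11 (select(2,4) replace("F")): buf='RHF' cursor=3
After op 12 (left): buf='RHF' cursor=2

Answer: RHF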